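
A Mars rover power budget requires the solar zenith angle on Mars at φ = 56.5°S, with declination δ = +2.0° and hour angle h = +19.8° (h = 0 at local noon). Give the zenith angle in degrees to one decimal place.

cos θ_z = sin φ sin δ + cos φ cos δ cos h = -0.029102 + 0.518991 = 0.489889.
θ_z = arccos(0.489889) = 60.7°.

θ_z = 60.7°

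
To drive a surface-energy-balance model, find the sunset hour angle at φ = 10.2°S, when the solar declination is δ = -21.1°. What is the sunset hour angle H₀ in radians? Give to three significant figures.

cos H₀ = −tan φ · tan δ = −tan(-10.2°) × tan(-21.100°) = -0.0694, so H₀ = 1.6403 rad = 93.98°.

H₀ = 1.64 rad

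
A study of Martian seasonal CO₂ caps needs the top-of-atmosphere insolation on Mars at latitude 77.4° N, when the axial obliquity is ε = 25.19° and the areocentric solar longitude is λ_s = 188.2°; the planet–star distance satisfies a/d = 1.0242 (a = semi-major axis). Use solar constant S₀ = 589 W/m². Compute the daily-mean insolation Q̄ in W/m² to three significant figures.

Q̄ ≈ 26.1 W/m²

sin δ = sin 25.19° × sin 188.2° = -0.06071, so δ = -3.480°.
cos H₀ = −tan(+77.4°) tan(-3.480°) = 0.2721, H₀ = 1.2952 rad.
Bracket: H₀ sin φ sin δ + cos φ cos δ sin H₀ = 1.2952×0.97592×-0.06071 + 0.21814×0.99816×0.96227 = -0.076738 + 0.209523 = 0.132785.
Inverse-square distance factor (a/d)² = 1.0242² = 1.048986.
Q̄ = (S₀/π) × 1.048986 × [bracket] = (589/π) × 1.048986 × 0.132785 = 26.11 W/m².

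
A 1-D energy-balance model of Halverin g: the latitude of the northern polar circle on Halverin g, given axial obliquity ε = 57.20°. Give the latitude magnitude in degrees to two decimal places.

The polar circle is the lowest latitude that experiences at least one full rotation of continuous daylight at the northern-summer solstice; it lies at |ϕ| = 90° − ε = 90° − 57.20° = 32.80°.

32.80°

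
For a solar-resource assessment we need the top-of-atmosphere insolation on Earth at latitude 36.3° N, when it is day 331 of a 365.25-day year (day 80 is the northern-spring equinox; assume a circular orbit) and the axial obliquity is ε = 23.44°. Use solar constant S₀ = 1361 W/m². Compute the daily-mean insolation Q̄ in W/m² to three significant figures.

Q̄ ≈ 191 W/m²

Solar longitude: λ_s = 360° × (331 − 80)/365.25 = 247.392°.
sin δ = sin 23.44° × sin 247.392° = -0.36722, so δ = -21.544°.
cos H₀ = −tan(+36.3°) tan(-21.544°) = 0.2900, H₀ = 1.2766 rad.
Bracket: H₀ sin φ sin δ + cos φ cos δ sin H₀ = 1.2766×0.59201×-0.36722 + 0.80593×0.93013×0.95702 = -0.277530 + 0.717401 = 0.439871.
Q̄ = (S₀/π) × [bracket] = (1361/π) × 0.439871 = 190.6 W/m².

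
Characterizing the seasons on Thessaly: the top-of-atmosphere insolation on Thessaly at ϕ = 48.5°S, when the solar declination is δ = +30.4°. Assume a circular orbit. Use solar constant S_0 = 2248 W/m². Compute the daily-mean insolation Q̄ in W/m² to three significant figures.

cos h₀ = −tan(-48.5°) tan(+30.400°) = 0.6631, h₀ = 0.8458 rad.
Bracket: h₀ sin ϕ sin δ + cos ϕ cos δ sin h₀ = 0.8458×-0.74896×0.50603 + 0.66262×0.86251×0.74850 = -0.320555 + 0.427780 = 0.107225.
Q̄ = (S_0/π) × [bracket] = (2248/π) × 0.107225 = 76.73 W/m².

Q̄ ≈ 76.7 W/m²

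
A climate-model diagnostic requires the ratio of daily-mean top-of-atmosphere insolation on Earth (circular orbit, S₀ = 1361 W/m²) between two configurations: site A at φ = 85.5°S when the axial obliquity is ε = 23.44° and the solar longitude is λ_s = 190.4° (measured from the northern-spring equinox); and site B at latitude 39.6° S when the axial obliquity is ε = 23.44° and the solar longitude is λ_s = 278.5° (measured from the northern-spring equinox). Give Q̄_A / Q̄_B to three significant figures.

— Configuration A (φ=-85.5°):
Solar declination: sin δ = sin ε · sin λ_s = sin 23.44° × sin 190.4° = -0.07181, so δ = -4.118°.
cos H₀ = −tan(-85.5°) tan(-4.118°) = -0.9148, H₀ = 2.7257 rad.
Bracket: H₀ sin φ sin δ + cos φ cos δ sin H₀ = 2.7257×-0.99692×-0.07181 + 0.07846×0.99742×0.40397 = 0.195130 + 0.031614 = 0.226744.
Q̄ = (S₀/π) × [bracket] = (1361/π) × 0.226744 = 98.230 W/m².
— Configuration B (φ=-39.6°):
Solar declination: sin δ = sin ε · sin λ_s = sin 23.44° × sin 278.5° = -0.39342, so δ = -23.167°.
cos H₀ = −tan(-39.6°) tan(-23.167°) = -0.3540, H₀ = 1.9327 rad.
Bracket: H₀ sin φ sin δ + cos φ cos δ sin H₀ = 1.9327×-0.63742×-0.39342 + 0.77051×0.91936×0.93524 = 0.484670 + 0.662502 = 1.147172.
Q̄ = (S₀/π) × [bracket] = (1361/π) × 1.147172 = 496.98 W/m².
Ratio Q̄_A / Q̄_B = 98.230 / 496.98 = 0.1977.

Q̄_A / Q̄_B ≈ 0.198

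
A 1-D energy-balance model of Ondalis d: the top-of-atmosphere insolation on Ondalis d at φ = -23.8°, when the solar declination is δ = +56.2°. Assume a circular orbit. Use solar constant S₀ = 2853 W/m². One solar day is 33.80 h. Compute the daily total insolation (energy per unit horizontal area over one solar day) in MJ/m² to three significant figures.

10.8 MJ/m²

cos H₀ = −tan(-23.8°) tan(+56.200°) = 0.6588, H₀ = 0.8515 rad.
Bracket: H₀ sin φ sin δ + cos φ cos δ sin H₀ = 0.8515×-0.40355×0.83098 + 0.91496×0.55630×0.75229 = -0.285544 + 0.382910 = 0.097366.
Q̄ = (S₀/π) × [bracket] = (2853/π) × 0.097366 = 88.422 W/m².
Daily total = Q̄ × 33.80 h × 3600 s/h = 88.422 × 33.80 × 3600 / 10⁶ = 10.76 MJ/m².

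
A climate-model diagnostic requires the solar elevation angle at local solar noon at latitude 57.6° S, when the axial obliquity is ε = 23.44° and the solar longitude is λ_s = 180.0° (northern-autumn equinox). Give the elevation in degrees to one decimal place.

32.4°

Solar declination: sin δ = sin ε · sin λ_s = sin 23.44° × sin 180.0° = 0.00000, so δ = +0.000°.
At local noon the hour angle is zero, so the zenith angle equals |φ − δ| = |-57.6° − (+0.000°)| = 57.600°.
Elevation = 90° − 57.600° = 32.4°.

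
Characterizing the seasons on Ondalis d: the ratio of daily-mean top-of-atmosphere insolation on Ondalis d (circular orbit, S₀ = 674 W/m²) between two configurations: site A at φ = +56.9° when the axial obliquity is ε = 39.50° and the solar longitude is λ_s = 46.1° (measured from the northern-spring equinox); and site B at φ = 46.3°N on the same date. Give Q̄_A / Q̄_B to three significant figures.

— Configuration A (φ=+56.9°):
Solar declination: sin δ = sin ε · sin λ_s = sin 39.50° × sin 46.1° = 0.45833, so δ = +27.279°.
cos H₀ = −tan(+56.9°) tan(+27.279°) = -0.7910, H₀ = 2.4833 rad.
Bracket: H₀ sin φ sin δ + cos φ cos δ sin H₀ = 2.4833×0.83772×0.45833 + 0.54610×0.88878×0.61175 = 0.953469 + 0.296921 = 1.250390.
Q̄ = (S₀/π) × [bracket] = (674/π) × 1.250390 = 268.26 W/m².
— Configuration B (φ=+46.3°):
cos H₀ = −tan(+46.3°) tan(+27.279°) = -0.5396, H₀ = 2.1408 rad.
Bracket: H₀ sin φ sin δ + cos φ cos δ sin H₀ = 2.1408×0.72297×0.45833 + 0.69088×0.88878×0.84190 = 0.709373 + 0.516961 = 1.226334.
Q̄ = (S₀/π) × [bracket] = (674/π) × 1.226334 = 263.10 W/m².
Ratio Q̄_A / Q̄_B = 268.26 / 263.10 = 1.020.

Q̄_A / Q̄_B ≈ 1.02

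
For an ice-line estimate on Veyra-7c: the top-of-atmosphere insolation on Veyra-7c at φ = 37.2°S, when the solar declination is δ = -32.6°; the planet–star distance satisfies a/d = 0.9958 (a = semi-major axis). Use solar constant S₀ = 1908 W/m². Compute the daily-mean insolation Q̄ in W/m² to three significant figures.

Q̄ ≈ 761 W/m²

cos H₀ = −tan(-37.2°) tan(-32.600°) = -0.4854, H₀ = 2.0776 rad.
Bracket: H₀ sin φ sin δ + cos φ cos δ sin H₀ = 2.0776×-0.60460×-0.53877 + 0.79653×0.84245×0.87428 = 0.676758 + 0.586674 = 1.263432.
Inverse-square distance factor (a/d)² = 0.9958² = 0.991618.
Q̄ = (S₀/π) × 0.991618 × [bracket] = (1908/π) × 0.991618 × 1.263432 = 760.9 W/m².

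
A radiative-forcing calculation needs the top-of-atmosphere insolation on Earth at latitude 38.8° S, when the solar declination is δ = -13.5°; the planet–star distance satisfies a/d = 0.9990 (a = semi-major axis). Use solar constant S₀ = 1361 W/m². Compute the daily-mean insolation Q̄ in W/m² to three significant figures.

Q̄ ≈ 433 W/m²

cos H₀ = −tan(-38.8°) tan(-13.500°) = -0.1930, H₀ = 1.7650 rad.
Bracket: H₀ sin φ sin δ + cos φ cos δ sin H₀ = 1.7650×-0.62660×-0.23345 + 0.77934×0.97237×0.98119 = 0.258184 + 0.743552 = 1.001736.
Inverse-square distance factor (a/d)² = 0.9990² = 0.998001.
Q̄ = (S₀/π) × 0.998001 × [bracket] = (1361/π) × 0.998001 × 1.001736 = 433.1 W/m².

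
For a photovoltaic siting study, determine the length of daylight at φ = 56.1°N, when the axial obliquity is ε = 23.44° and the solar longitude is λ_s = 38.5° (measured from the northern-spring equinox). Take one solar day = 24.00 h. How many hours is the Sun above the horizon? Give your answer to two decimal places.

Solar declination: sin δ = sin ε · sin λ_s = sin 23.44° × sin 38.5° = 0.24763, so δ = +14.337°.
cos H₀ = −tan φ · tan δ = −tan(+56.1°) × tan(+14.337°) = -0.3804, so H₀ = 1.9610 rad = 112.36°.
Daylight = 2H₀/(2π) × 24.00 h = (1.9610/π) × 24.00 = 14.98 h.

14.98 h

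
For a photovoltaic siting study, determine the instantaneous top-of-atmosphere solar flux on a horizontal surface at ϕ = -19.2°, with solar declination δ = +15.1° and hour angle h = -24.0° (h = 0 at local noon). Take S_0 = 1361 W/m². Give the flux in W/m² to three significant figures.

cos θ_z = sin ϕ sin δ + cos ϕ cos δ cos h = -0.085671 + 0.832943 = 0.747272.
Flux = S_0 · cos θ_z = 1361 × 0.747272 = 1017 W/m².

1.02e+03 W/m²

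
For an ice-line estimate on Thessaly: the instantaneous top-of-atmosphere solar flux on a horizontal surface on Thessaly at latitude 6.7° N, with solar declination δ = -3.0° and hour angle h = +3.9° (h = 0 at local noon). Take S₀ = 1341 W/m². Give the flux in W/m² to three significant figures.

cos θ_z = sin φ sin δ + cos φ cos δ cos h = -0.006106 + 0.989513 = 0.983407.
Flux = S₀ · cos θ_z = 1341 × 0.983407 = 1319 W/m².

1.32e+03 W/m²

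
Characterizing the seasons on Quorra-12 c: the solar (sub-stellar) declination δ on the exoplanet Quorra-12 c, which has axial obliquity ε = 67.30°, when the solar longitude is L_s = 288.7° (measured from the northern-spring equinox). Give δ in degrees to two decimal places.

δ = -60.91°

sin δ = sin ε · sin L_s = sin 67.30° × sin 288.7° = -0.873838.
δ = arcsin(-0.873838) = -60.91°.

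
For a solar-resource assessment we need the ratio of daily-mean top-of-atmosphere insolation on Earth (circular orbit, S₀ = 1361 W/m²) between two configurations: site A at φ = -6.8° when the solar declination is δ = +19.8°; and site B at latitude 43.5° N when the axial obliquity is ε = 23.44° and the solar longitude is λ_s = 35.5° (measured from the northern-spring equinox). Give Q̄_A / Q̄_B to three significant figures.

— Configuration A (φ=-6.8°):
cos H₀ = −tan(-6.8°) tan(+19.800°) = 0.0429, H₀ = 1.5279 rad.
Bracket: H₀ sin φ sin δ + cos φ cos δ sin H₀ = 1.5279×-0.11840×0.33874 + 0.99297×0.94088×0.99908 = -0.061279 + 0.933406 = 0.872127.
Q̄ = (S₀/π) × [bracket] = (1361/π) × 0.872127 = 377.82 W/m².
— Configuration B (φ=+43.5°):
Solar declination: sin δ = sin ε · sin λ_s = sin 23.44° × sin 35.5° = 0.23100, so δ = +13.356°.
cos H₀ = −tan(+43.5°) tan(+13.356°) = -0.2253, H₀ = 1.7980 rad.
Bracket: H₀ sin φ sin δ + cos φ cos δ sin H₀ = 1.7980×0.68835×0.23100 + 0.72537×0.97295×0.97429 = 0.285898 + 0.687604 = 0.973502.
Q̄ = (S₀/π) × [bracket] = (1361/π) × 0.973502 = 421.74 W/m².
Ratio Q̄_A / Q̄_B = 377.82 / 421.74 = 0.8959.

Q̄_A / Q̄_B ≈ 0.896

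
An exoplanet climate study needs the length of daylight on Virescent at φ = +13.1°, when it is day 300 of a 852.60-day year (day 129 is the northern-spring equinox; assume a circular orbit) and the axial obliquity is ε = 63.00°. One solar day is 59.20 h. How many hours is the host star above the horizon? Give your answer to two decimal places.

36.80 h

Solar longitude: λ_s = 360° × (300 − 129)/852.60 = 72.203°.
sin δ = sin 63.00° × sin 72.203° = 0.84837, so δ = +58.034°.
cos H₀ = −tan φ · tan δ = −tan(+13.1°) × tan(+58.034°) = -0.3729, so H₀ = 1.9529 rad = 111.90°.
Daylight = 2H₀/(2π) × 59.20 h = (1.9529/π) × 59.20 = 36.80 h.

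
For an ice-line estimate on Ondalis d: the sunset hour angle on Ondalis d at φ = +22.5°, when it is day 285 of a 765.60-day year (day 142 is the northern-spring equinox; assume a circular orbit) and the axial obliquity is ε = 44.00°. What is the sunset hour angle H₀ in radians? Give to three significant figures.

Solar longitude: λ_s = 360° × (285 − 142)/765.60 = 67.241°.
sin δ = sin 44.00° × sin 67.241° = 0.64057, so δ = +39.835°.
cos H₀ = −tan φ · tan δ = −tan(+22.5°) × tan(+39.835°) = -0.3455, so H₀ = 1.9236 rad = 110.21°.

H₀ = 1.92 rad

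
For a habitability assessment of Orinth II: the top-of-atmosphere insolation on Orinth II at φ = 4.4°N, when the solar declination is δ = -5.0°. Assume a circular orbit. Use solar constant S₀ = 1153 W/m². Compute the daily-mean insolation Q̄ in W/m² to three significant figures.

Q̄ ≈ 361 W/m²

cos H₀ = −tan(+4.4°) tan(-5.000°) = 0.0067, H₀ = 1.5641 rad.
Bracket: H₀ sin φ sin δ + cos φ cos δ sin H₀ = 1.5641×0.07672×-0.08716 + 0.99705×0.99619×0.99998 = -0.010459 + 0.993231 = 0.982772.
Q̄ = (S₀/π) × [bracket] = (1153/π) × 0.982772 = 360.7 W/m².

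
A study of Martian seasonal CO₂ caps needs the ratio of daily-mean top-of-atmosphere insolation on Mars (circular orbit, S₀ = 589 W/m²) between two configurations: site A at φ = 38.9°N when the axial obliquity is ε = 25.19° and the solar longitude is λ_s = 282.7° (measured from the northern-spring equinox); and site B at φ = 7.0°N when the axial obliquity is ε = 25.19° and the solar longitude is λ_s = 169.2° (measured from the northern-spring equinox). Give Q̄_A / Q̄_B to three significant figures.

— Configuration A (φ=+38.9°):
Solar declination: sin δ = sin ε · sin λ_s = sin 25.19° × sin 282.7° = -0.41521, so δ = -24.532°.
cos H₀ = −tan(+38.9°) tan(-24.532°) = 0.3683, H₀ = 1.1936 rad.
Bracket: H₀ sin φ sin δ + cos φ cos δ sin H₀ = 1.1936×0.62796×-0.41521 + 0.77824×0.90973×0.92972 = -0.311214 + 0.658231 = 0.347017.
Q̄ = (S₀/π) × [bracket] = (589/π) × 0.347017 = 65.060 W/m².
— Configuration B (φ=+7.0°):
Solar declination: sin δ = sin ε · sin λ_s = sin 25.19° × sin 169.2° = 0.07975, so δ = +4.574°.
cos H₀ = −tan(+7.0°) tan(+4.574°) = -0.0098, H₀ = 1.5806 rad.
Bracket: H₀ sin φ sin δ + cos φ cos δ sin H₀ = 1.5806×0.12187×0.07975 + 0.99255×0.99681×0.99995 = 0.015362 + 0.989334 = 1.004696.
Q̄ = (S₀/π) × [bracket] = (589/π) × 1.004696 = 188.36 W/m².
Ratio Q̄_A / Q̄_B = 65.060 / 188.36 = 0.3454.

Q̄_A / Q̄_B ≈ 0.345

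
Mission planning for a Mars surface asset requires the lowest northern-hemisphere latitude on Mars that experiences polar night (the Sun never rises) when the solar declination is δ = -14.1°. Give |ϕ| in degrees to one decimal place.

|ϕ| = 75.9°

Polar night requires cos h₀ = −tan ϕ tan δ ≥ 1, i.e. tan ϕ tan δ ≤ −1.
The boundary is |tan ϕ| · |tan δ| = 1, so |ϕ| = 90° − |δ| = 90° − 14.1° = 75.9° in the northern hemisphere.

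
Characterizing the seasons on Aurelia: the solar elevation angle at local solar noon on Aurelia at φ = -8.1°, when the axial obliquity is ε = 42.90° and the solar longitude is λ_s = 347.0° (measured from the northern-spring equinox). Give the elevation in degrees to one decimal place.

Solar declination: sin δ = sin ε · sin λ_s = sin 42.90° × sin 347.0° = -0.15313, so δ = -8.808°.
At local noon the hour angle is zero, so the zenith angle equals |φ − δ| = |-8.1° − (-8.808°)| = 0.708°.
Elevation = 90° − 0.708° = 89.3°.

89.3°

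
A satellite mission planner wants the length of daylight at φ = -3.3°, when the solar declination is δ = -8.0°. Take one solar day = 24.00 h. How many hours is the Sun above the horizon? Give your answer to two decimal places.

12.06 h

cos H₀ = −tan φ · tan δ = −tan(-3.3°) × tan(-8.000°) = -0.0081, so H₀ = 1.5789 rad = 90.46°.
Daylight = 2H₀/(2π) × 24.00 h = (1.5789/π) × 24.00 = 12.06 h.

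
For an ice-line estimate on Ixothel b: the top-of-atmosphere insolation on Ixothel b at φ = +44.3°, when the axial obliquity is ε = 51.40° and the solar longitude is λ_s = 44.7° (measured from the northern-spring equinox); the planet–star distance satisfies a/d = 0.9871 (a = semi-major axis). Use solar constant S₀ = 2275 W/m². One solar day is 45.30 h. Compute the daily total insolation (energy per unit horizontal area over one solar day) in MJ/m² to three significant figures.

153 MJ/m²

Solar declination: sin δ = sin ε · sin λ_s = sin 51.40° × sin 44.7° = 0.54972, so δ = +33.348°.
cos H₀ = −tan(+44.3°) tan(+33.348°) = -0.6422, H₀ = 2.2681 rad.
Bracket: H₀ sin φ sin δ + cos φ cos δ sin H₀ = 2.2681×0.69842×0.54972 + 0.71569×0.83535×0.76655 = 0.870804 + 0.458283 = 1.329087.
Inverse-square distance factor (a/d)² = 0.9871² = 0.974366.
Q̄ = (S₀/π) × 0.974366 × [bracket] = (2275/π) × 0.974366 × 1.329087 = 937.79 W/m².
Daily total = Q̄ × 45.30 h × 3600 s/h = 937.79 × 45.30 × 3600 / 10⁶ = 152.9 MJ/m².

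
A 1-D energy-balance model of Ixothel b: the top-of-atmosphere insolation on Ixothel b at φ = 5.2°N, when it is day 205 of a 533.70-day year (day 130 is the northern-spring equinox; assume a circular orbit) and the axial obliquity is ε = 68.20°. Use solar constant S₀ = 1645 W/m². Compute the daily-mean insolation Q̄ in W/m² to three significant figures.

Solar longitude: λ_s = 360° × (205 − 130)/533.70 = 50.590°.
sin δ = sin 68.20° × sin 50.590° = 0.71737, so δ = +45.838°.
cos H₀ = −tan(+5.2°) tan(+45.838°) = -0.0937, H₀ = 1.6646 rad.
Bracket: H₀ sin φ sin δ + cos φ cos δ sin H₀ = 1.6646×0.09063×0.71737 + 0.99588×0.69669×0.99560 = 0.108224 + 0.690767 = 0.798991.
Q̄ = (S₀/π) × [bracket] = (1645/π) × 0.798991 = 418.4 W/m².

Q̄ ≈ 418 W/m²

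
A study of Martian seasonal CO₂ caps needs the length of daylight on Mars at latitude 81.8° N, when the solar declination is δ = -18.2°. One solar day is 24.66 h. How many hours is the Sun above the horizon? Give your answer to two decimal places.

0.00 h

cos H₀ = −tan φ · tan δ = 2.2816 ≥ 1, so the Sun never rises (polar night) and H₀ = 0.
Daylight = 2H₀/(2π) × 24.66 h = (0.0000/π) × 24.66 = 0.00 h.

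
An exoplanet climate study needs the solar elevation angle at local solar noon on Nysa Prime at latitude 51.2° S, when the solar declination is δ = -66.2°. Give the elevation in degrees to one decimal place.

At local noon the hour angle is zero, so the zenith angle equals |ϕ − δ| = |-51.2° − (-66.200°)| = 15.000°.
Elevation = 90° − 15.000° = 75.0°.

75.0°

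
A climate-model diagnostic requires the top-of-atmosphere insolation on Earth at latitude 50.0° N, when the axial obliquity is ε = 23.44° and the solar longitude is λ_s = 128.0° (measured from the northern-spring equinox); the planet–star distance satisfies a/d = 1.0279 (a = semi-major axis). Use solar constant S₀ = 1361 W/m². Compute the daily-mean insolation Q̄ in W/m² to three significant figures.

Solar declination: sin δ = sin ε · sin λ_s = sin 23.44° × sin 128.0° = 0.31346, so δ = +18.268°.
cos H₀ = −tan(+50.0°) tan(+18.268°) = -0.3934, H₀ = 1.9751 rad.
Bracket: H₀ sin φ sin δ + cos φ cos δ sin H₀ = 1.9751×0.76604×0.31346 + 0.64279×0.94960×0.91937 = 0.474267 + 0.561177 = 1.035444.
Inverse-square distance factor (a/d)² = 1.0279² = 1.056578.
Q̄ = (S₀/π) × 1.056578 × [bracket] = (1361/π) × 1.056578 × 1.035444 = 474.0 W/m².

Q̄ ≈ 474 W/m²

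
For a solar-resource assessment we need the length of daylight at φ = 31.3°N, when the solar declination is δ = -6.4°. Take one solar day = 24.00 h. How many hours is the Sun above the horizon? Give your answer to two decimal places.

11.48 h

cos H₀ = −tan φ · tan δ = −tan(+31.3°) × tan(-6.400°) = 0.0682, so H₀ = 1.5025 rad = 86.09°.
Daylight = 2H₀/(2π) × 24.00 h = (1.5025/π) × 24.00 = 11.48 h.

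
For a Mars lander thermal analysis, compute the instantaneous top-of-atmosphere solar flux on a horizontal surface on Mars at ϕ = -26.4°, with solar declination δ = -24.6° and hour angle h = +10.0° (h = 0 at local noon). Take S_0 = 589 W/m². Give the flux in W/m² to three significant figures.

581 W/m²

cos θ_z = sin ϕ sin δ + cos ϕ cos δ cos h = 0.185093 + 0.802041 = 0.987134.
Flux = S_0 · cos θ_z = 589 × 0.987134 = 581.4 W/m².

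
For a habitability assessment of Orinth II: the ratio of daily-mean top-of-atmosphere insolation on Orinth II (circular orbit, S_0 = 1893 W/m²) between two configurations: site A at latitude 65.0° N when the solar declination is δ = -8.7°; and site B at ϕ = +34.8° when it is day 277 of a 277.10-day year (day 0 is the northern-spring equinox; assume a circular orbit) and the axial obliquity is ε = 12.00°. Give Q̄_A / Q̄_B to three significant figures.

Q̄_A / Q̄_B ≈ 0.274

— Configuration A (ϕ=+65.0°):
cos h₀ = −tan(+65.0°) tan(-8.700°) = 0.3282, h₀ = 1.2364 rad.
Bracket: h₀ sin ϕ sin δ + cos ϕ cos δ sin h₀ = 1.2364×0.90631×-0.15126 + 0.42262×0.98849×0.94462 = -0.169496 + 0.394620 = 0.225124.
Q̄ = (S_0/π) × [bracket] = (1893/π) × 0.225124 = 135.65 W/m².
— Configuration B (ϕ=+34.8°):
Solar longitude: L_s = 360° × (277 − 0)/277.10 = 359.870°.
sin δ = sin 12.00° × sin 359.870° = -0.00047, so δ = -0.027°.
cos h₀ = −tan(+34.8°) tan(-0.027°) = 0.0003, h₀ = 1.5705 rad.
Bracket: h₀ sin ϕ sin δ + cos ϕ cos δ sin h₀ = 1.5705×0.57071×-0.00047 + 0.82115×1.00000×1.00000 = -0.000421 + 0.821150 = 0.820729.
Q̄ = (S_0/π) × [bracket] = (1893/π) × 0.820729 = 494.54 W/m².
Ratio Q̄_A / Q̄_B = 135.65 / 494.54 = 0.2743.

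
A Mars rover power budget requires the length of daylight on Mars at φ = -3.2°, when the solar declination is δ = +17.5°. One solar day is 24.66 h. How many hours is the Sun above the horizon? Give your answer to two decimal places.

cos H₀ = −tan φ · tan δ = −tan(-3.2°) × tan(+17.500°) = 0.0176, so H₀ = 1.5532 rad = 88.99°.
Daylight = 2H₀/(2π) × 24.66 h = (1.5532/π) × 24.66 = 12.19 h.

12.19 h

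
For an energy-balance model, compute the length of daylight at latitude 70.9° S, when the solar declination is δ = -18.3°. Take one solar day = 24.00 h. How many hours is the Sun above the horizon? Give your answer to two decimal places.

21.70 h

cos H₀ = −tan φ · tan δ = −tan(-70.9°) × tan(-18.300°) = -0.9551, so H₀ = 2.8407 rad = 162.76°.
Daylight = 2H₀/(2π) × 24.00 h = (2.8407/π) × 24.00 = 21.70 h.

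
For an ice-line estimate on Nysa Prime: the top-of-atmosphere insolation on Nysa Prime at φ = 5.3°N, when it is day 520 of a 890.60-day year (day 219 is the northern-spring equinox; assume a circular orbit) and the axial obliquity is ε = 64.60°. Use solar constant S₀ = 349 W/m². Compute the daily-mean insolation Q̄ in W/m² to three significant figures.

Q̄ ≈ 83.6 W/m²

Solar longitude: λ_s = 360° × (520 − 219)/890.60 = 121.671°.
sin δ = sin 64.60° × sin 121.671° = 0.76881, so δ = +50.247°.
cos H₀ = −tan(+5.3°) tan(+50.247°) = -0.1115, H₀ = 1.6826 rad.
Bracket: H₀ sin φ sin δ + cos φ cos δ sin H₀ = 1.6826×0.09237×0.76881 + 0.99572×0.63948×0.99376 = 0.119490 + 0.632770 = 0.752260.
Q̄ = (S₀/π) × [bracket] = (349/π) × 0.752260 = 83.57 W/m².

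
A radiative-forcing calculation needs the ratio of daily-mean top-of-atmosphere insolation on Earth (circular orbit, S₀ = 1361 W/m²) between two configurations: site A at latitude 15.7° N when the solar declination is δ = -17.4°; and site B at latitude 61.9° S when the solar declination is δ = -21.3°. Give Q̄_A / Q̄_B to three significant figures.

— Configuration A (φ=+15.7°):
cos H₀ = −tan(+15.7°) tan(-17.400°) = 0.0881, H₀ = 1.4826 rad.
Bracket: H₀ sin φ sin δ + cos φ cos δ sin H₀ = 1.4826×0.27060×-0.29904 + 0.96269×0.95424×0.99611 = -0.119972 + 0.915064 = 0.795092.
Q̄ = (S₀/π) × [bracket] = (1361/π) × 0.795092 = 344.45 W/m².
— Configuration B (φ=-61.9°):
cos H₀ = −tan(-61.9°) tan(-21.300°) = -0.7302, H₀ = 2.3894 rad.
Bracket: H₀ sin φ sin δ + cos φ cos δ sin H₀ = 2.3894×-0.88213×-0.36325 + 0.47101×0.93169×0.68325 = 0.765644 + 0.299834 = 1.065478.
Q̄ = (S₀/π) × [bracket] = (1361/π) × 1.065478 = 461.59 W/m².
Ratio Q̄_A / Q̄_B = 344.45 / 461.59 = 0.7462.

Q̄_A / Q̄_B ≈ 0.746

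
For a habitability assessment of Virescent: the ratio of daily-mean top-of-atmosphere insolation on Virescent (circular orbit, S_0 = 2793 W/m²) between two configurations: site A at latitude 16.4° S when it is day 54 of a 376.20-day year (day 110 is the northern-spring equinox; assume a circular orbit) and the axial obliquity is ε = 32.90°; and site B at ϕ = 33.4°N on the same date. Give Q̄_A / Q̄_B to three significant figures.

— Configuration A (ϕ=-16.4°):
Solar longitude: L_s = 360° × (54 − 110)/376.20 = -53.589°, i.e. -53.589° + 360° = 306.411°.
sin δ = sin 32.90° × sin 306.411° = -0.43713, so δ = -25.921°.
cos h₀ = −tan(-16.4°) tan(-25.921°) = -0.1430, h₀ = 1.7143 rad.
Bracket: h₀ sin ϕ sin δ + cos ϕ cos δ sin h₀ = 1.7143×-0.28234×-0.43713 + 0.95931×0.89940×0.98972 = 0.211578 + 0.853934 = 1.065512.
Q̄ = (S_0/π) × [bracket] = (2793/π) × 1.065512 = 947.28 W/m².
— Configuration B (ϕ=+33.4°):
cos h₀ = −tan(+33.4°) tan(-25.921°) = 0.3205, h₀ = 1.2446 rad.
Bracket: h₀ sin ϕ sin δ + cos ϕ cos δ sin h₀ = 1.2446×0.55048×-0.43713 + 0.83485×0.89940×0.94726 = -0.299490 + 0.711264 = 0.411774.
Q̄ = (S_0/π) × [bracket] = (2793/π) × 0.411774 = 366.08 W/m².
Ratio Q̄_A / Q̄_B = 947.28 / 366.08 = 2.588.

Q̄_A / Q̄_B ≈ 2.59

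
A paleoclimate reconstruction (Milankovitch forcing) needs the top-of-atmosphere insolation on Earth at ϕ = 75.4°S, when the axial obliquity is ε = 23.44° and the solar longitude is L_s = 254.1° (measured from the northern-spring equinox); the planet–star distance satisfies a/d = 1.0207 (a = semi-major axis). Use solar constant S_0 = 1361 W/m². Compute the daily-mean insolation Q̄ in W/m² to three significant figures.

Solar declination: sin δ = sin ε · sin L_s = sin 23.44° × sin 254.1° = -0.38257, so δ = -22.493°.
cos h₀ = −tan(-75.4°) tan(-22.493°) = -1.5896 ≤ −1 ⇒ polar day, h₀ = π.
Bracket: h₀ sin ϕ sin δ + cos ϕ cos δ sin h₀ = 3.1416×-0.96771×-0.38257 + 0.25207×0.92393×0.00000 = 1.163073 + 0.000000 = 1.163073.
Inverse-square distance factor (a/d)² = 1.0207² = 1.041828.
Q̄ = (S_0/π) × 1.041828 × [bracket] = (1361/π) × 1.041828 × 1.163073 = 524.9 W/m².

Q̄ ≈ 525 W/m²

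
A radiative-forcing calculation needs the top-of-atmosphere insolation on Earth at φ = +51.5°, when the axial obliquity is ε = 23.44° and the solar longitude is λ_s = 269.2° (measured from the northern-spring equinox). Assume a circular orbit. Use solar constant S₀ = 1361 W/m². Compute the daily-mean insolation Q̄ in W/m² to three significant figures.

Q̄ ≈ 73.4 W/m²

Solar declination: sin δ = sin ε · sin λ_s = sin 23.44° × sin 269.2° = -0.39775, so δ = -23.438°.
cos H₀ = −tan(+51.5°) tan(-23.438°) = 0.5450, H₀ = 0.9944 rad.
Bracket: H₀ sin φ sin δ + cos φ cos δ sin H₀ = 0.9944×0.78261×-0.39775 + 0.62251×0.91749×0.83843 = -0.309540 + 0.478867 = 0.169327.
Q̄ = (S₀/π) × [bracket] = (1361/π) × 0.169327 = 73.36 W/m².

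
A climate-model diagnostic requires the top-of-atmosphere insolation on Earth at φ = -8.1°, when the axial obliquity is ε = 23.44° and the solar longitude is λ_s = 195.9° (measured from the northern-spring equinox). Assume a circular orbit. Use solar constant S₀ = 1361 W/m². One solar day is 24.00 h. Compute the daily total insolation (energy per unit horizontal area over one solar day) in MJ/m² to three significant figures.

37.7 MJ/m²

Solar declination: sin δ = sin ε · sin λ_s = sin 23.44° × sin 195.9° = -0.10898, so δ = -6.256°.
cos H₀ = −tan(-8.1°) tan(-6.256°) = -0.0156, H₀ = 1.5864 rad.
Bracket: H₀ sin φ sin δ + cos φ cos δ sin H₀ = 1.5864×-0.14090×-0.10898 + 0.99002×0.99404×0.99988 = 0.024360 + 0.984001 = 1.008361.
Q̄ = (S₀/π) × [bracket] = (1361/π) × 1.008361 = 436.84 W/m².
Daily total = Q̄ × 24.00 h × 3600 s/h = 436.84 × 24.00 × 3600 / 10⁶ = 37.74 MJ/m².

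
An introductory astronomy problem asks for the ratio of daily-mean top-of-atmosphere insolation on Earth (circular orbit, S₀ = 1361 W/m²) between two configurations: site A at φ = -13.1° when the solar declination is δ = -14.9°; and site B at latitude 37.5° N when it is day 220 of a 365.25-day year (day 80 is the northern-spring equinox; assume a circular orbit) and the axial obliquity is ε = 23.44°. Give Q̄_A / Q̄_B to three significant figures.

— Configuration A (φ=-13.1°):
cos H₀ = −tan(-13.1°) tan(-14.900°) = -0.0619, H₀ = 1.6328 rad.
Bracket: H₀ sin φ sin δ + cos φ cos δ sin H₀ = 1.6328×-0.22665×-0.25713 + 0.97398×0.96638×0.99808 = 0.095157 + 0.939428 = 1.034585.
Q̄ = (S₀/π) × [bracket] = (1361/π) × 1.034585 = 448.20 W/m².
— Configuration B (φ=+37.5°):
Solar longitude: λ_s = 360° × (220 − 80)/365.25 = 137.988°.
sin δ = sin 23.44° × sin 137.988° = 0.26624, so δ = +15.440°.
cos H₀ = −tan(+37.5°) tan(+15.440°) = -0.2119, H₀ = 1.7844 rad.
Bracket: H₀ sin φ sin δ + cos φ cos δ sin H₀ = 1.7844×0.60876×0.26624 + 0.79335×0.96391×0.97728 = 0.289209 + 0.747344 = 1.036553.
Q̄ = (S₀/π) × [bracket] = (1361/π) × 1.036553 = 449.06 W/m².
Ratio Q̄_A / Q̄_B = 448.20 / 449.06 = 0.9981.

Q̄_A / Q̄_B ≈ 0.998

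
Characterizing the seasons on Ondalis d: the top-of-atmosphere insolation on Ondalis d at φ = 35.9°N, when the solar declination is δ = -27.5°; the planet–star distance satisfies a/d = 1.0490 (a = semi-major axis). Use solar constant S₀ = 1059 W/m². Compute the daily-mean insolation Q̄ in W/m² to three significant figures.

cos H₀ = −tan(+35.9°) tan(-27.500°) = 0.3768, H₀ = 1.1844 rad.
Bracket: H₀ sin φ sin δ + cos φ cos δ sin H₀ = 1.1844×0.58637×-0.46175 + 0.81004×0.88701×0.92628 = -0.320684 + 0.665545 = 0.344861.
Inverse-square distance factor (a/d)² = 1.0490² = 1.100401.
Q̄ = (S₀/π) × 1.100401 × [bracket] = (1059/π) × 1.100401 × 0.344861 = 127.9 W/m².

Q̄ ≈ 128 W/m²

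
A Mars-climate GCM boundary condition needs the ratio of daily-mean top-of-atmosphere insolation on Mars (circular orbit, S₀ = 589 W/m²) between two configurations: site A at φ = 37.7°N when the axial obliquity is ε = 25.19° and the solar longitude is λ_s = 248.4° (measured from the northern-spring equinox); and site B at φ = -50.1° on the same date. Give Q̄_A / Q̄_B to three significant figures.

Q̄_A / Q̄_B ≈ 0.338

— Configuration A (φ=+37.7°):
Solar declination: sin δ = sin ε · sin λ_s = sin 25.19° × sin 248.4° = -0.39573, so δ = -23.312°.
cos H₀ = −tan(+37.7°) tan(-23.312°) = 0.3330, H₀ = 1.2313 rad.
Bracket: H₀ sin φ sin δ + cos φ cos δ sin H₀ = 1.2313×0.61153×-0.39573 + 0.79122×0.91837×0.94291 = -0.297976 + 0.685149 = 0.387173.
Q̄ = (S₀/π) × [bracket] = (589/π) × 0.387173 = 72.589 W/m².
— Configuration B (φ=-50.1°):
cos H₀ = −tan(-50.1°) tan(-23.312°) = -0.5154, H₀ = 2.1122 rad.
Bracket: H₀ sin φ sin δ + cos φ cos δ sin H₀ = 2.1122×-0.76717×-0.39573 + 0.64145×0.91837×0.85697 = 0.641247 + 0.504831 = 1.146078.
Q̄ = (S₀/π) × [bracket] = (589/π) × 1.146078 = 214.87 W/m².
Ratio Q̄_A / Q̄_B = 72.589 / 214.87 = 0.3378.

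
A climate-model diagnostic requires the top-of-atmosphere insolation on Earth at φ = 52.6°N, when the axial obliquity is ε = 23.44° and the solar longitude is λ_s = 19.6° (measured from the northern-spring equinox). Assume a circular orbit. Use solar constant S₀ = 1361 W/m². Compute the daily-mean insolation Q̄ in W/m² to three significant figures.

Solar declination: sin δ = sin ε · sin λ_s = sin 23.44° × sin 19.6° = 0.13344, so δ = +7.668°.
cos H₀ = −tan(+52.6°) tan(+7.668°) = -0.1761, H₀ = 1.7478 rad.
Bracket: H₀ sin φ sin δ + cos φ cos δ sin H₀ = 1.7478×0.79441×0.13344 + 0.60738×0.99106×0.98437 = 0.185277 + 0.592542 = 0.777819.
Q̄ = (S₀/π) × [bracket] = (1361/π) × 0.777819 = 337.0 W/m².

Q̄ ≈ 337 W/m²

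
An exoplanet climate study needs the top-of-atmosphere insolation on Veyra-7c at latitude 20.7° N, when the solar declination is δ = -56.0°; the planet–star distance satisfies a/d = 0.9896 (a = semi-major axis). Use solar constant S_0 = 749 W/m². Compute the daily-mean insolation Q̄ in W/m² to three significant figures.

Q̄ ≈ 34.4 W/m²

cos h₀ = −tan(+20.7°) tan(-56.000°) = 0.5602, h₀ = 0.9762 rad.
Bracket: h₀ sin ϕ sin δ + cos ϕ cos δ sin h₀ = 0.9762×0.35347×-0.82904 + 0.93544×0.55919×0.82835 = -0.286066 + 0.433301 = 0.147235.
Inverse-square distance factor (a/d)² = 0.9896² = 0.979308.
Q̄ = (S_0/π) × 0.979308 × [bracket] = (749/π) × 0.979308 × 0.147235 = 34.38 W/m².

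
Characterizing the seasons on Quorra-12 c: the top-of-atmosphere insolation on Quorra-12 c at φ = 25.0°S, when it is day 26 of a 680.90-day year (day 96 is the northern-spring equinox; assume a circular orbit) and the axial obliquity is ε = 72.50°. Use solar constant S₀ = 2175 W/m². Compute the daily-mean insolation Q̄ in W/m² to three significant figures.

Q̄ ≈ 805 W/m²

Solar longitude: λ_s = 360° × (26 − 96)/680.90 = -37.010°, i.e. -37.010° + 360° = 322.990°.
sin δ = sin 72.50° × sin 322.990° = -0.57409, so δ = -35.036°.
cos H₀ = −tan(-25.0°) tan(-35.036°) = -0.3269, H₀ = 1.9039 rad.
Bracket: H₀ sin φ sin δ + cos φ cos δ sin H₀ = 1.9039×-0.42262×-0.57409 + 0.90631×0.81879×0.94504 = 0.461928 + 0.701293 = 1.163221.
Q̄ = (S₀/π) × [bracket] = (2175/π) × 1.163221 = 805.3 W/m².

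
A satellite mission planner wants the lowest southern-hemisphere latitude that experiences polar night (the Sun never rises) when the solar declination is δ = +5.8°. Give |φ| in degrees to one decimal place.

Polar night requires cos H₀ = −tan φ tan δ ≥ 1, i.e. tan φ tan δ ≤ −1.
The boundary is |tan φ| · |tan δ| = 1, so |φ| = 90° − |δ| = 90° − 5.8° = 84.2° in the southern hemisphere.

|φ| = 84.2°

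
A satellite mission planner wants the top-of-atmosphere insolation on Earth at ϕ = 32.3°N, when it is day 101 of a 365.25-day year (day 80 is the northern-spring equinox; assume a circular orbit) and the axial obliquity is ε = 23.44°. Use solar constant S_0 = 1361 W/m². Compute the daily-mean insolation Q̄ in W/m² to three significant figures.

Q̄ ≈ 415 W/m²

Solar longitude: L_s = 360° × (101 − 80)/365.25 = 20.698°.
sin δ = sin 23.44° × sin 20.698° = 0.14060, so δ = +8.082°.
cos h₀ = −tan(+32.3°) tan(+8.082°) = -0.0898, h₀ = 1.6607 rad.
Bracket: h₀ sin ϕ sin δ + cos ϕ cos δ sin h₀ = 1.6607×0.53435×0.14060 + 0.84526×0.99007×0.99596 = 0.124768 + 0.833486 = 0.958254.
Q̄ = (S_0/π) × [bracket] = (1361/π) × 0.958254 = 415.1 W/m².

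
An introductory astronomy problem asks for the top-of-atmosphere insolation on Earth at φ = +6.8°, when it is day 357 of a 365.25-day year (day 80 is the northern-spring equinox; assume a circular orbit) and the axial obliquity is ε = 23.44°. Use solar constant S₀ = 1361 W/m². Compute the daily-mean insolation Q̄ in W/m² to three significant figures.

Solar longitude: λ_s = 360° × (357 − 80)/365.25 = 273.018°.
sin δ = sin 23.44° × sin 273.018° = -0.39724, so δ = -23.406°.
cos H₀ = −tan(+6.8°) tan(-23.406°) = 0.0516, H₀ = 1.5192 rad.
Bracket: H₀ sin φ sin δ + cos φ cos δ sin H₀ = 1.5192×0.11840×-0.39724 + 0.99297×0.91772×0.99867 = -0.071453 + 0.910056 = 0.838603.
Q̄ = (S₀/π) × [bracket] = (1361/π) × 0.838603 = 363.3 W/m².

Q̄ ≈ 363 W/m²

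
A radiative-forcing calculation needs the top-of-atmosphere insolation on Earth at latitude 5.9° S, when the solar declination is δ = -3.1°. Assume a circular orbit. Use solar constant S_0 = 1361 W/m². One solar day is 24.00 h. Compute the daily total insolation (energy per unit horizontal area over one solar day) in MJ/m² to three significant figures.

37.5 MJ/m²

cos h₀ = −tan(-5.9°) tan(-3.100°) = -0.0056, h₀ = 1.5764 rad.
Bracket: h₀ sin ϕ sin δ + cos ϕ cos δ sin h₀ = 1.5764×-0.10279×-0.05408 + 0.99470×0.99854×0.99998 = 0.008763 + 0.993228 = 1.001991.
Q̄ = (S_0/π) × [bracket] = (1361/π) × 1.001991 = 434.08 W/m².
Daily total = Q̄ × 24.00 h × 3600 s/h = 434.08 × 24.00 × 3600 / 10⁶ = 37.50 MJ/m².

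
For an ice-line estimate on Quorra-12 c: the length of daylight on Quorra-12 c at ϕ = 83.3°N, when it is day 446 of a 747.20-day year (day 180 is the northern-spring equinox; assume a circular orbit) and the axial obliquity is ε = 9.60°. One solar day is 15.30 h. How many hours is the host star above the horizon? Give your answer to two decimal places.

Solar longitude: L_s = 360° × (446 − 180)/747.20 = 128.158°.
sin δ = sin 9.60° × sin 128.158° = 0.13113, so δ = +7.535°.
Sunrise equation: cos h₀ = −tan ϕ · tan δ = -1.1260 ≤ −1, so the host star never sets (polar day) and h₀ = π.
Daylight = 2h₀/(2π) × 15.30 h = (3.1416/π) × 15.30 = 15.30 h.

15.30 h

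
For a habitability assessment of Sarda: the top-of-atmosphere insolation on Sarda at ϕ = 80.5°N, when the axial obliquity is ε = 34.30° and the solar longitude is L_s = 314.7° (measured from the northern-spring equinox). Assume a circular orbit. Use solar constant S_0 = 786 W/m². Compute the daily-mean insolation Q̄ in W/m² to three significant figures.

Solar declination: sin δ = sin ε · sin L_s = sin 34.30° × sin 314.7° = -0.40055, so δ = -23.613°.
cos h₀ = −tan(+80.5°) tan(-23.613°) = 2.6123 ≥ 1 ⇒ polar night, h₀ = 0 and Q̄ = 0.

Q̄ ≈ 0.00 W/m²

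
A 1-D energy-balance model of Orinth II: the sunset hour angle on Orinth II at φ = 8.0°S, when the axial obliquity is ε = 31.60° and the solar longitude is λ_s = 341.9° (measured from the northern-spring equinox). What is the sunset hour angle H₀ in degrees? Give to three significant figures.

Solar declination: sin δ = sin ε · sin λ_s = sin 31.60° × sin 341.9° = -0.16279, so δ = -9.369°.
cos H₀ = −tan φ · tan δ = −tan(-8.0°) × tan(-9.369°) = -0.0232, so H₀ = 1.5940 rad = 91.33°.

H₀ = 91.3°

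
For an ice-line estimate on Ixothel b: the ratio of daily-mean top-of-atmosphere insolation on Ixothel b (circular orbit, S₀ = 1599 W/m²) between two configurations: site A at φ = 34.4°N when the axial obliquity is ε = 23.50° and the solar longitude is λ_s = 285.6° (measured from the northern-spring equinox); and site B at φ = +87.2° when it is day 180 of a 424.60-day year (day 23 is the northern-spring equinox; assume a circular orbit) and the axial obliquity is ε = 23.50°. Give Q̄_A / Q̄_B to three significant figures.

Q̄_A / Q̄_B ≈ 0.495

— Configuration A (φ=+34.4°):
Solar declination: sin δ = sin ε · sin λ_s = sin 23.50° × sin 285.6° = -0.38406, so δ = -22.585°.
cos H₀ = −tan(+34.4°) tan(-22.585°) = 0.2848, H₀ = 1.2820 rad.
Bracket: H₀ sin φ sin δ + cos φ cos δ sin H₀ = 1.2820×0.56497×-0.38406 + 0.82511×0.92331×0.95858 = -0.278171 + 0.730277 = 0.452106.
Q̄ = (S₀/π) × [bracket] = (1599/π) × 0.452106 = 230.11 W/m².
— Configuration B (φ=+87.2°):
Solar longitude: λ_s = 360° × (180 − 23)/424.60 = 133.114°.
sin δ = sin 23.50° × sin 133.114° = 0.29109, so δ = +16.923°.
cos H₀ = −tan(+87.2°) tan(+16.923°) = -6.2211 ≤ −1 ⇒ polar day, H₀ = π.
Bracket: H₀ sin φ sin δ + cos φ cos δ sin H₀ = 3.1416×0.99881×0.29109 + 0.04885×0.95670×0.00000 = 0.913400 + 0.000000 = 0.913400.
Q̄ = (S₀/π) × [bracket] = (1599/π) × 0.913400 = 464.90 W/m².
Ratio Q̄_A / Q̄_B = 230.11 / 464.90 = 0.4950.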